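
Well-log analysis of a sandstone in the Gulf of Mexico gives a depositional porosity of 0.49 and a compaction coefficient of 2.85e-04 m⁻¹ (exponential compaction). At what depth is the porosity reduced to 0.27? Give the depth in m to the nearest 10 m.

Working in km (1 km = 1000 m; c in km⁻¹ = c in m⁻¹ × 1000):
Invert Athy's law: z = ln(phi₀/phi) / c
z = ln(0.49/0.27) / 0.285 = ln(1.815) / 0.285 = 0.5960 / 0.285 = 2.091 km

2090 m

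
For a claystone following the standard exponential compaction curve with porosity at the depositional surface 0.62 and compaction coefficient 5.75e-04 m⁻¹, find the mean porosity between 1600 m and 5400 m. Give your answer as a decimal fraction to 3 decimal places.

0.100

Working in km (1 km = 1000 m; k in km⁻¹ = k in m⁻¹ × 1000):
⟨phi⟩ = (1/(Z₂−Z₁)) ∫ phi₀ e^(−kZ) dZ = phi₀·(e^(−k·Z₁) − e^(−k·Z₂)) / (k·(Z₂−Z₁))
e^(−0.575×1.6) = 0.3985; e^(−0.575×5.4) = 0.0448
⟨phi⟩ = 0.62 × (0.3985 − 0.0448) / (0.575 × 3.8) = 0.62 × 0.1619 = 0.1004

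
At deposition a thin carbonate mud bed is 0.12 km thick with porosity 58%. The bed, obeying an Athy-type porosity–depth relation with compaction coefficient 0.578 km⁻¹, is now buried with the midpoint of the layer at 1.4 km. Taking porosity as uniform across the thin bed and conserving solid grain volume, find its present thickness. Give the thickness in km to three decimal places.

Porosity at 1.4 km: n = 0.58·exp(−0.578×1.4) = 0.2582
Solid-volume conservation: h(1−n) = h₀(1−n₀) ⇒ h = h₀·(1−n₀)/(1−n)
h = 0.12 × (1 − 0.58)/(1 − 0.2582) = 0.12 × 0.5662 = 0.0679 km

0.068 km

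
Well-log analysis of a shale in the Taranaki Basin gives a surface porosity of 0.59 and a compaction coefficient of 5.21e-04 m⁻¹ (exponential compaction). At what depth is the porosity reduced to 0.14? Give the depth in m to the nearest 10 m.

Working in km (1 km = 1000 m; k in km⁻¹ = k in m⁻¹ × 1000):
Invert Athy's law: Z = ln(n₀/n) / k
Z = ln(0.59/0.14) / 0.521 = ln(4.214) / 0.521 = 1.4385 / 0.521 = 2.761 km

2760 m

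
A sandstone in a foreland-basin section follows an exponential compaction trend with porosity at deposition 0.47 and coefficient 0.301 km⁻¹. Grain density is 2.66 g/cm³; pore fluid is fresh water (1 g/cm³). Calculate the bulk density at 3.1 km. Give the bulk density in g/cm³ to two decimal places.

Porosity at depth: φ = 0.47·exp(−0.301×3.1) = 0.47×0.3933 = 0.1849
Bulk density: ρ_b = (1−φ)ρ_g + φ·ρ_f = 0.8151×2.66 + 0.1849×1
       = 2.168 + 0.185 = 2.353 g/cm³

2.35 g/cm³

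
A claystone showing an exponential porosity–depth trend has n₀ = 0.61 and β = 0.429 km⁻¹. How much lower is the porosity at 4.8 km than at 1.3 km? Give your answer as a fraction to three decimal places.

n(1.3) = 0.61·e^(−0.429×1.3) = 0.3492
n(4.8) = 0.61·e^(−0.429×4.8) = 0.0778
Δn = 0.3492 − 0.0778 = 0.2714

0.271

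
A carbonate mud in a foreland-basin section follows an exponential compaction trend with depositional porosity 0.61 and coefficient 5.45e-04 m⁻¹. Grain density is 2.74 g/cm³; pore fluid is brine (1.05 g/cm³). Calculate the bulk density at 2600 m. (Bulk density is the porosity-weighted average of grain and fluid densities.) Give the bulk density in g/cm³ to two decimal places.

2.49 g/cm³

Working in km (1 km = 1000 m; c in km⁻¹ = c in m⁻¹ × 1000):
Porosity at depth: n = 0.61·exp(−0.545×2.6) = 0.61×0.2424 = 0.1479
Bulk density: ρ_b = (1−n)ρ_g + n·ρ_f = 0.8521×2.74 + 0.1479×1.05
       = 2.335 + 0.155 = 2.490 g/cm³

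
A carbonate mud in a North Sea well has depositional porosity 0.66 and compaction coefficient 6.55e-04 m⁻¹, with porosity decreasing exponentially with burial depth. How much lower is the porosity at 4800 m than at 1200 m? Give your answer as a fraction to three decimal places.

Working in km (1 km = 1000 m; c in km⁻¹ = c in m⁻¹ × 1000):
n(1.2) = 0.66·e^(−0.655×1.2) = 0.3007
n(4.8) = 0.66·e^(−0.655×4.8) = 0.0285
Δn = 0.3007 − 0.0285 = 0.2723

0.272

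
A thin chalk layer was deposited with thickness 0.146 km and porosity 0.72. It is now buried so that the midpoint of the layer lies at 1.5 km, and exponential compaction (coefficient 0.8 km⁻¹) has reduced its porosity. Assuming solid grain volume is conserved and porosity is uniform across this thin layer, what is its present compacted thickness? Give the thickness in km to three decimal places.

Porosity at 1.5 km: n = 0.72·exp(−0.8×1.5) = 0.2169
Solid-volume conservation: h(1−n) = h₀(1−n₀) ⇒ h = h₀·(1−n₀)/(1−n)
h = 0.146 × (1 − 0.72)/(1 − 0.2169) = 0.146 × 0.3575 = 0.0522 km

0.052 km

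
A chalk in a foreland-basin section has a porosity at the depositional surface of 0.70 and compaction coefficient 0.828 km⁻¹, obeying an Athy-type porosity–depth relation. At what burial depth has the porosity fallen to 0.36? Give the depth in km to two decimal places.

0.80 km

Invert Athy's law: z = ln(φ₀/φ) / c
z = ln(0.7/0.36) / 0.828 = ln(1.944) / 0.828 = 0.6650 / 0.828 = 0.803 km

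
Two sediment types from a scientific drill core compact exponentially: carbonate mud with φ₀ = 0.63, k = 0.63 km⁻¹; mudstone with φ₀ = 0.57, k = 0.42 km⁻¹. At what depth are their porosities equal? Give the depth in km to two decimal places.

Set φ₀ₐ e^(−kₐZ) = φ₀ᵦ e^(−kᵦZ) ⇒ ln(φ₀ₐ/φ₀ᵦ) = (kₐ − kᵦ)·Z
Z = ln(0.63/0.57) / (0.63 − 0.42) = 0.1001 / 0.21 = 0.477 km

0.48 km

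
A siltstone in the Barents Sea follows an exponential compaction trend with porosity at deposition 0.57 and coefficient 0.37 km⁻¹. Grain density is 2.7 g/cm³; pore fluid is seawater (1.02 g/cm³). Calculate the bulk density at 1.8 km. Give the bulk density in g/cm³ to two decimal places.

Porosity at depth: n = 0.57·exp(−0.37×1.8) = 0.57×0.5138 = 0.2928
Bulk density: ρ_b = (1−n)ρ_g + n·ρ_f = 0.7072×2.7 + 0.2928×1.02
       = 1.909 + 0.299 = 2.208 g/cm³

2.21 g/cm³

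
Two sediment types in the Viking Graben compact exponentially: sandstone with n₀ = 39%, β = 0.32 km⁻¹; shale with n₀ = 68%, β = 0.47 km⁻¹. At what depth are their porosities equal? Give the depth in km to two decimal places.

Set n₀ₐ e^(−βₐz) = n₀ᵦ e^(−βᵦz) ⇒ ln(n₀ₐ/n₀ᵦ) = (βₐ − βᵦ)·z
z = ln(0.39/0.68) / (0.32 − 0.47) = -0.5559 / -0.15 = 3.706 km

3.71 km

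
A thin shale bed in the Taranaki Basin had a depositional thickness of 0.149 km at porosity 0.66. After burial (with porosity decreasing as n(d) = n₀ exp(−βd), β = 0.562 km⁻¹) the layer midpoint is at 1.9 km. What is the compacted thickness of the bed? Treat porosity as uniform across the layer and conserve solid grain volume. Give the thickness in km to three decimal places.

0.066 km

Porosity at 1.9 km: n = 0.66·exp(−0.562×1.9) = 0.2269
Solid-volume conservation: h(1−n) = h₀(1−n₀) ⇒ h = h₀·(1−n₀)/(1−n)
h = 0.149 × (1 − 0.66)/(1 − 0.2269) = 0.149 × 0.4398 = 0.0655 km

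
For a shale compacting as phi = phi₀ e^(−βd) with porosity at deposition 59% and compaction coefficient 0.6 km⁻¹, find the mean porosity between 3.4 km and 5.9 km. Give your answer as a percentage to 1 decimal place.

⟨phi⟩ = (1/(d₂−d₁)) ∫ phi₀ e^(−βd) dd = phi₀·(e^(−β·d₁) − e^(−β·d₂)) / (β·(d₂−d₁))
e^(−0.6×3.4) = 0.1300; e^(−0.6×5.9) = 0.0290
⟨phi⟩ = 0.59 × (0.1300 − 0.0290) / (0.6 × 2.5) = 0.59 × 0.0673 = 0.0397

4.0%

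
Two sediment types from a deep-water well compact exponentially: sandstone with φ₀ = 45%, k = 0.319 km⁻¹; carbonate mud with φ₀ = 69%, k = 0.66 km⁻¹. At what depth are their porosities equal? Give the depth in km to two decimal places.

Set φ₀ₐ e^(−kₐz) = φ₀ᵦ e^(−kᵦz) ⇒ ln(φ₀ₐ/φ₀ᵦ) = (kₐ − kᵦ)·z
z = ln(0.45/0.69) / (0.319 − 0.66) = -0.4274 / -0.341 = 1.254 km

1.25 km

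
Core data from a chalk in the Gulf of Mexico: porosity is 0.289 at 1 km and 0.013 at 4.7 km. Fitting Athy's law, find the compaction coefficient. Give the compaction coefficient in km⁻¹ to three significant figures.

Athy: phi(z) = phi₀ e^(−kz) ⇒ phi₁/phi₂ = e^{k(z₂−z₁)} ⇒ k = ln(phi₁/phi₂)/(z₂−z₁)
k = ln(0.289/0.013) / (4.7 − 1) = ln(22.23) / 3.7 = 3.1015 / 3.7 = 0.8382 km⁻¹

0.838 km⁻¹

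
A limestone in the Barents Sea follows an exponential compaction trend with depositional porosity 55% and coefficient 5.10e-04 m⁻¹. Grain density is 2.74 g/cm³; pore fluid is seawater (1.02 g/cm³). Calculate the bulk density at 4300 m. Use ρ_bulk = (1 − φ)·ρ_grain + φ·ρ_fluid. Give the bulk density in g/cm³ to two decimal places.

Working in km (1 km = 1000 m; k in km⁻¹ = k in m⁻¹ × 1000):
Porosity at depth: n = 0.55·exp(−0.51×4.3) = 0.55×0.1116 = 0.0614
Bulk density: ρ_b = (1−n)ρ_g + n·ρ_f = 0.9386×2.74 + 0.0614×1.02
       = 2.572 + 0.063 = 2.634 g/cm³

2.63 g/cm³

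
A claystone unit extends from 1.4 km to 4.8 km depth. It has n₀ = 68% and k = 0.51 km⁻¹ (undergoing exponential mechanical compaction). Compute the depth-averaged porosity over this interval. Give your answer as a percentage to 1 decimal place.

⟨n⟩ = (1/(d₂−d₁)) ∫ n₀ e^(−kd) dd = n₀·(e^(−k·d₁) − e^(−k·d₂)) / (k·(d₂−d₁))
e^(−0.51×1.4) = 0.4897; e^(−0.51×4.8) = 0.0865
⟨n⟩ = 0.68 × (0.4897 − 0.0865) / (0.51 × 3.4) = 0.68 × 0.2325 = 0.1581

15.8%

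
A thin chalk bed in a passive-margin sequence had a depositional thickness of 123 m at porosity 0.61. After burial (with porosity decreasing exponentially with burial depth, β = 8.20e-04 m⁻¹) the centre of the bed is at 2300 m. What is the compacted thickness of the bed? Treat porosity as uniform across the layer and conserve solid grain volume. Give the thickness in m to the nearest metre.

Working in km (1 km = 1000 m; β in km⁻¹ = β in m⁻¹ × 1000):
Porosity at 2.3 km: n = 0.61·exp(−0.82×2.3) = 0.0925
Solid-volume conservation: h(1−n) = h₀(1−n₀) ⇒ h = h₀·(1−n₀)/(1−n)
h = 0.123 × (1 − 0.61)/(1 − 0.0925) = 0.123 × 0.4298 = 0.0529 km

53 m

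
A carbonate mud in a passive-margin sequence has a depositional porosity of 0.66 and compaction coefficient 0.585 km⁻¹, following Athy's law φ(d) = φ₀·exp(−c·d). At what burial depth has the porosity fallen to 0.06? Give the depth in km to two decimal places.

4.10 km

Invert Athy's law: d = ln(φ₀/φ) / c
d = ln(0.66/0.06) / 0.585 = ln(11) / 0.585 = 2.3979 / 0.585 = 4.099 km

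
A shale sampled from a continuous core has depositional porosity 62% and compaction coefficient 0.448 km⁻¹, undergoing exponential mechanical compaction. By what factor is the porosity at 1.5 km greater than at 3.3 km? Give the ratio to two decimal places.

2.24

φ(d₁)/φ(d₂) = e^(−β·d₁)/e^(−β·d₂) = e^{β(d₂−d₁)}
= exp(0.448 × 1.8) = exp(0.8064) = 2.2398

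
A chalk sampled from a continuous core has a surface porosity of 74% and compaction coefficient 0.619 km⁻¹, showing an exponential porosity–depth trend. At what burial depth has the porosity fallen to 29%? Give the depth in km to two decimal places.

1.51 km

Invert Athy's law: d = ln(φ₀/φ) / k
d = ln(0.74/0.29) / 0.619 = ln(2.552) / 0.619 = 0.9368 / 0.619 = 1.513 km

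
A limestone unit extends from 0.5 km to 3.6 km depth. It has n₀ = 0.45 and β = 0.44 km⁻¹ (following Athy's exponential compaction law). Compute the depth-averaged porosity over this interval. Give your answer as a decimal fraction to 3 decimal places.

⟨n⟩ = (1/(z₂−z₁)) ∫ n₀ e^(−βz) dz = n₀·(e^(−β·z₁) − e^(−β·z₂)) / (β·(z₂−z₁))
e^(−0.44×0.5) = 0.8025; e^(−0.44×3.6) = 0.2052
⟨n⟩ = 0.45 × (0.8025 − 0.2052) / (0.44 × 3.1) = 0.45 × 0.4380 = 0.1971

0.197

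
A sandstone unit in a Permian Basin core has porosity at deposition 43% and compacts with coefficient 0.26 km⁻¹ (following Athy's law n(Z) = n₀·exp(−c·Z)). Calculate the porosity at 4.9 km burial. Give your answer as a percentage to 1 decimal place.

n = n₀·exp(−c·Z) = 0.43 × exp(−0.26 × 4.9) = 0.43 × exp(−1.274)
  = 0.43 × 0.2797 = 0.1203

12.0%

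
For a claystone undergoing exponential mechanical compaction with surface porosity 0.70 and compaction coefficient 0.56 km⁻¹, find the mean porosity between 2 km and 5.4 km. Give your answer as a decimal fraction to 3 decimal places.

⟨phi⟩ = (1/(z₂−z₁)) ∫ phi₀ e^(−cz) dz = phi₀·(e^(−c·z₁) − e^(−c·z₂)) / (c·(z₂−z₁))
e^(−0.56×2) = 0.3263; e^(−0.56×5.4) = 0.0486
⟨phi⟩ = 0.7 × (0.3263 − 0.0486) / (0.56 × 3.4) = 0.7 × 0.1458 = 0.1021

0.102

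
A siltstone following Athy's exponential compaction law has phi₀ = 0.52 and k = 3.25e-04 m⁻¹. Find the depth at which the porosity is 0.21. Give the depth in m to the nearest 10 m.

2790 m

Working in km (1 km = 1000 m; k in km⁻¹ = k in m⁻¹ × 1000):
Invert Athy's law: z = ln(phi₀/phi) / k
z = ln(0.52/0.21) / 0.325 = ln(2.476) / 0.325 = 0.9067 / 0.325 = 2.790 km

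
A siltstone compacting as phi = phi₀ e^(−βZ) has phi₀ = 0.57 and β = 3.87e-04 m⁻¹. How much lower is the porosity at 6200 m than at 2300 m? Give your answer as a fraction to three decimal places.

0.182

Working in km (1 km = 1000 m; β in km⁻¹ = β in m⁻¹ × 1000):
phi(2.3) = 0.57·e^(−0.387×2.3) = 0.2341
phi(6.2) = 0.57·e^(−0.387×6.2) = 0.0517
Δphi = 0.2341 − 0.0517 = 0.1823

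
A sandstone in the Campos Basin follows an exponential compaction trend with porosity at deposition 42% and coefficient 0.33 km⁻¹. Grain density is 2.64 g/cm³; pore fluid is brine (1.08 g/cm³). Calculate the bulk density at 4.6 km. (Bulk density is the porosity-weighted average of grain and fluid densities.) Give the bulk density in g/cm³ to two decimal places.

2.50 g/cm³

Porosity at depth: φ = 0.42·exp(−0.33×4.6) = 0.42×0.2191 = 0.0920
Bulk density: ρ_b = (1−φ)ρ_g + φ·ρ_f = 0.9080×2.64 + 0.0920×1.08
       = 2.397 + 0.099 = 2.496 g/cm³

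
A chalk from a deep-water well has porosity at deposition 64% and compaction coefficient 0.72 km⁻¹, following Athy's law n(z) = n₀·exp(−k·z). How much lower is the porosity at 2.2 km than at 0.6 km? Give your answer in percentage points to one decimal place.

n(0.6) = 0.64·e^(−0.72×0.6) = 0.4155
n(2.2) = 0.64·e^(−0.72×2.2) = 0.1313
Δn = 0.4155 − 0.1313 = 0.2842

28.4 percentage points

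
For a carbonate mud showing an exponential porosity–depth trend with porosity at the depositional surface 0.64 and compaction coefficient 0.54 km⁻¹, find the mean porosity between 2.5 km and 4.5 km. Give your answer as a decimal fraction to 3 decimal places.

0.101

⟨n⟩ = (1/(z₂−z₁)) ∫ n₀ e^(−βz) dz = n₀·(e^(−β·z₁) − e^(−β·z₂)) / (β·(z₂−z₁))
e^(−0.54×2.5) = 0.2592; e^(−0.54×4.5) = 0.0880
⟨n⟩ = 0.64 × (0.2592 − 0.0880) / (0.54 × 2) = 0.64 × 0.1585 = 0.1015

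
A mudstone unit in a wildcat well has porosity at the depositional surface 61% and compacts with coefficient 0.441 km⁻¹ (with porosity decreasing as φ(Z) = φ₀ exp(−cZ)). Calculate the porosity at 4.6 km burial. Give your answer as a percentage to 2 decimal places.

φ = φ₀·exp(−c·Z) = 0.61 × exp(−0.441 × 4.6) = 0.61 × exp(−2.029)
  = 0.61 × 0.1315 = 0.0802

8.02%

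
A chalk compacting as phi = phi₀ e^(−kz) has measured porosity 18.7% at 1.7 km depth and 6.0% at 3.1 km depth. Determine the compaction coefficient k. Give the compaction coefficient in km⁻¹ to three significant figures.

Athy: phi(z) = phi₀ e^(−kz) ⇒ phi₁/phi₂ = e^{k(z₂−z₁)} ⇒ k = ln(phi₁/phi₂)/(z₂−z₁)
k = ln(0.187/0.06) / (3.1 − 1.7) = ln(3.117) / 1.4 = 1.1368 / 1.4 = 0.812 km⁻¹

0.812 km⁻¹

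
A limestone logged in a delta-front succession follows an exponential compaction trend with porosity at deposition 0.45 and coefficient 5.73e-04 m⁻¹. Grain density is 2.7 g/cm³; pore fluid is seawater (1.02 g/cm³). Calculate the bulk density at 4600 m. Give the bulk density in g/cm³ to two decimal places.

2.65 g/cm³

Working in km (1 km = 1000 m; β in km⁻¹ = β in m⁻¹ × 1000):
Porosity at depth: n = 0.45·exp(−0.573×4.6) = 0.45×0.0717 = 0.0322
Bulk density: ρ_b = (1−n)ρ_g + n·ρ_f = 0.9678×2.7 + 0.0322×1.02
       = 2.613 + 0.033 = 2.646 g/cm³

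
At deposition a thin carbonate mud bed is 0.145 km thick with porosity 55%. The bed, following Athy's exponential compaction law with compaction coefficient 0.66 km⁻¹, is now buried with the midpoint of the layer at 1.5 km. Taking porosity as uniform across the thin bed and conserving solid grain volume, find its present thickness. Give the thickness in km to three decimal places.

0.082 km

Porosity at 1.5 km: n = 0.55·exp(−0.66×1.5) = 0.2044
Solid-volume conservation: h(1−n) = h₀(1−n₀) ⇒ h = h₀·(1−n₀)/(1−n)
h = 0.145 × (1 − 0.55)/(1 − 0.2044) = 0.145 × 0.5656 = 0.0820 km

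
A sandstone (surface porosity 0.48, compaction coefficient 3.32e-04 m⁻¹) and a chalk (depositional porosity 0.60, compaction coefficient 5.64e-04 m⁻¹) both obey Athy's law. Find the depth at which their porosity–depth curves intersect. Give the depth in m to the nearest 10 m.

960 m

Working in km (1 km = 1000 m; c in km⁻¹ = c in m⁻¹ × 1000):
Set φ₀ₐ e^(−cₐZ) = φ₀ᵦ e^(−cᵦZ) ⇒ ln(φ₀ₐ/φ₀ᵦ) = (cₐ − cᵦ)·Z
Z = ln(0.48/0.6) / (0.332 − 0.564) = -0.2231 / -0.232 = 0.962 km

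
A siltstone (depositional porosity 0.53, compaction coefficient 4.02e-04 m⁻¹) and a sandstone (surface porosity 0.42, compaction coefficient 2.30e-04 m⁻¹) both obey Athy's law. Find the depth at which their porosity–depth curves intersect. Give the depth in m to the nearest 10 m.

Working in km (1 km = 1000 m; c in km⁻¹ = c in m⁻¹ × 1000):
Set φ₀ₐ e^(−cₐZ) = φ₀ᵦ e^(−cᵦZ) ⇒ ln(φ₀ₐ/φ₀ᵦ) = (cₐ − cᵦ)·Z
Z = ln(0.53/0.42) / (0.402 − 0.23) = 0.2326 / 0.172 = 1.352 km

1350 m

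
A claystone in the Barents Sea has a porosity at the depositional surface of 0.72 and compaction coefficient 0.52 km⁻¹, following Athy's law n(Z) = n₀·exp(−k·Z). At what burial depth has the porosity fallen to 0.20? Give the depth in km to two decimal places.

2.46 km

Invert Athy's law: Z = ln(n₀/n) / k
Z = ln(0.72/0.2) / 0.52 = ln(3.6) / 0.52 = 1.2809 / 0.52 = 2.463 km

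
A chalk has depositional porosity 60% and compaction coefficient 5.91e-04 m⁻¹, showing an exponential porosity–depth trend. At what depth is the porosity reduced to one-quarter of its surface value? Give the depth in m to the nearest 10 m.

Working in km (1 km = 1000 m; β in km⁻¹ = β in m⁻¹ × 1000):
phi/phi₀ = 1/4 ⇒ exp(−β·Z) = 1/4 ⇒ Z = ln(4) / β
Z = 1.3863 / 0.591 = 2.346 km

2350 m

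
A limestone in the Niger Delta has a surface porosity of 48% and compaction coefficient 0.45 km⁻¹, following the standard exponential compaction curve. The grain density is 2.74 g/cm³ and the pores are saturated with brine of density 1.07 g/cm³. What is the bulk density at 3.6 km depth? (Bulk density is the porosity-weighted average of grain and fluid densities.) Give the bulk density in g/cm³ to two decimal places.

Porosity at depth: φ = 0.48·exp(−0.45×3.6) = 0.48×0.1979 = 0.0950
Bulk density: ρ_b = (1−φ)ρ_g + φ·ρ_f = 0.9050×2.74 + 0.0950×1.07
       = 2.480 + 0.102 = 2.581 g/cm³

2.58 g/cm³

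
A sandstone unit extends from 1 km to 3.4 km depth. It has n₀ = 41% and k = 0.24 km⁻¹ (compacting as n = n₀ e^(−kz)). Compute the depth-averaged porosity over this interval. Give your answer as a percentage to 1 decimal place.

24.5%

⟨n⟩ = (1/(z₂−z₁)) ∫ n₀ e^(−kz) dz = n₀·(e^(−k·z₁) − e^(−k·z₂)) / (k·(z₂−z₁))
e^(−0.24×1) = 0.7866; e^(−0.24×3.4) = 0.4422
⟨n⟩ = 0.41 × (0.7866 − 0.4422) / (0.24 × 2.4) = 0.41 × 0.5980 = 0.2452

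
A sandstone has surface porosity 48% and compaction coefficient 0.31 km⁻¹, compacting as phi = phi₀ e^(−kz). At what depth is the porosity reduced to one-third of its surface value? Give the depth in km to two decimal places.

phi/phi₀ = 1/3 ⇒ exp(−k·z) = 1/3 ⇒ z = ln(3) / k
z = 1.0986 / 0.31 = 3.544 km

3.54 km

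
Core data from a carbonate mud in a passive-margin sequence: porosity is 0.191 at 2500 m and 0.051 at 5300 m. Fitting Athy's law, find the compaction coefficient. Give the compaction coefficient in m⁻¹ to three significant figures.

0.000472 m⁻¹

Working in km (1 km = 1000 m; k in km⁻¹ = k in m⁻¹ × 1000):
Athy: n(d) = n₀ e^(−kd) ⇒ n₁/n₂ = e^{k(d₂−d₁)} ⇒ k = ln(n₁/n₂)/(d₂−d₁)
k = ln(0.191/0.051) / (5.3 − 2.5) = ln(3.745) / 2.8 = 1.3204 / 2.8 = 0.4716 km⁻¹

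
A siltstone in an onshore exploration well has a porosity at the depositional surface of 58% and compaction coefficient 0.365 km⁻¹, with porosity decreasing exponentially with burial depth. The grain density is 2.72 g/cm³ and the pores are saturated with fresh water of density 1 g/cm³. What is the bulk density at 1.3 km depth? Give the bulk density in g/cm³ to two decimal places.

2.10 g/cm³

Porosity at depth: n = 0.58·exp(−0.365×1.3) = 0.58×0.6222 = 0.3609
Bulk density: ρ_b = (1−n)ρ_g + n·ρ_f = 0.6391×2.72 + 0.3609×1
       = 1.738 + 0.361 = 2.099 g/cm³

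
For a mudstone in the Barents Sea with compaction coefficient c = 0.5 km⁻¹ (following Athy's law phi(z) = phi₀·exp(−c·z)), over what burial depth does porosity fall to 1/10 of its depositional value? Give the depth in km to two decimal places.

4.61 km

phi/phi₀ = 1/10 ⇒ exp(−c·z) = 1/10 ⇒ z = ln(10) / c
z = 2.3026 / 0.5 = 4.605 km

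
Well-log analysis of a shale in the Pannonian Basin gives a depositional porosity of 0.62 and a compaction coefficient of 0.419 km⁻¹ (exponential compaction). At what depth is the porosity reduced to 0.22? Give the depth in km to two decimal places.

Invert Athy's law: z = ln(n₀/n) / β
z = ln(0.62/0.22) / 0.419 = ln(2.818) / 0.419 = 1.0361 / 0.419 = 2.473 km

2.47 km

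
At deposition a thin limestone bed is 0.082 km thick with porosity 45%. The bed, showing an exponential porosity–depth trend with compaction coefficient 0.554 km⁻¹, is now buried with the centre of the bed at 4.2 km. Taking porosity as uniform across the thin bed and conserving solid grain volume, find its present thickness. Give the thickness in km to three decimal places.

0.047 km

Porosity at 4.2 km: phi = 0.45·exp(−0.554×4.2) = 0.0439
Solid-volume conservation: h(1−phi) = h₀(1−phi₀) ⇒ h = h₀·(1−phi₀)/(1−phi)
h = 0.082 × (1 − 0.45)/(1 − 0.0439) = 0.082 × 0.5753 = 0.0472 km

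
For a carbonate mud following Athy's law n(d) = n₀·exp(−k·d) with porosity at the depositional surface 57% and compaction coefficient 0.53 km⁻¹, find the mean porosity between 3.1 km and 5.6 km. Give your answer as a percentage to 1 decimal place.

6.1%

⟨n⟩ = (1/(d₂−d₁)) ∫ n₀ e^(−kd) dd = n₀·(e^(−k·d₁) − e^(−k·d₂)) / (k·(d₂−d₁))
e^(−0.53×3.1) = 0.1934; e^(−0.53×5.6) = 0.0514
⟨n⟩ = 0.57 × (0.1934 − 0.0514) / (0.53 × 2.5) = 0.57 × 0.1072 = 0.0611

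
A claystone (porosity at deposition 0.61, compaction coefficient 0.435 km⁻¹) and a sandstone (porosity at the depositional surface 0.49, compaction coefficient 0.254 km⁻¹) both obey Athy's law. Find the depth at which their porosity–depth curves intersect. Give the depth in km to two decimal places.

Set phi₀ₐ e^(−βₐz) = phi₀ᵦ e^(−βᵦz) ⇒ ln(phi₀ₐ/phi₀ᵦ) = (βₐ − βᵦ)·z
z = ln(0.61/0.49) / (0.435 − 0.254) = 0.2191 / 0.181 = 1.210 km

1.21 km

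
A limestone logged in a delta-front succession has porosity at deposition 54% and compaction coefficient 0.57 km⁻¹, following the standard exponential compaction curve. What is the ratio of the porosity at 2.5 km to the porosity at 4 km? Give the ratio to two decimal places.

2.35

n(d₁)/n(d₂) = e^(−k·d₁)/e^(−k·d₂) = e^{k(d₂−d₁)}
= exp(0.57 × 1.5) = exp(0.855) = 2.3514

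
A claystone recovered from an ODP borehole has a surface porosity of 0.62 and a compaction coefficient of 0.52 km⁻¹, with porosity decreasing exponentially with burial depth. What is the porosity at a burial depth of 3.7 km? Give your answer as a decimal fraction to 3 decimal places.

φ = φ₀·exp(−β·d) = 0.62 × exp(−0.52 × 3.7) = 0.62 × exp(−1.924)
  = 0.62 × 0.1460 = 0.0905

0.091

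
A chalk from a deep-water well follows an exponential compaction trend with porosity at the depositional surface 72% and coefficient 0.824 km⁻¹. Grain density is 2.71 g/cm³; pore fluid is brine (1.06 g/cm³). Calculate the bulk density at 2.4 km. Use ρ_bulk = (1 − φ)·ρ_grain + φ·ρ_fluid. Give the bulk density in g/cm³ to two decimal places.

Porosity at depth: n = 0.72·exp(−0.824×2.4) = 0.72×0.1384 = 0.0996
Bulk density: ρ_b = (1−n)ρ_g + n·ρ_f = 0.9004×2.71 + 0.0996×1.06
       = 2.440 + 0.106 = 2.546 g/cm³

2.55 g/cm³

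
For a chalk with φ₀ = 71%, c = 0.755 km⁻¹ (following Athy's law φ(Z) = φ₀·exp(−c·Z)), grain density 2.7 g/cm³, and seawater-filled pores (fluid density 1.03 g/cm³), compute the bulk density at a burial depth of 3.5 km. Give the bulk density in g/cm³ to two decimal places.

Porosity at depth: φ = 0.71·exp(−0.755×3.5) = 0.71×0.0712 = 0.0505
Bulk density: ρ_b = (1−φ)ρ_g + φ·ρ_f = 0.9495×2.7 + 0.0505×1.03
       = 2.564 + 0.052 = 2.616 g/cm³

2.62 g/cm³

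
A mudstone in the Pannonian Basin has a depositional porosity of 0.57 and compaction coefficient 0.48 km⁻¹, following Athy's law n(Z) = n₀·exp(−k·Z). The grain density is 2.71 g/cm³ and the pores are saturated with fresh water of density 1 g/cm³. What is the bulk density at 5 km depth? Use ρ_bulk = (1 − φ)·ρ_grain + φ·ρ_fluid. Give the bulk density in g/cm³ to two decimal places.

2.62 g/cm³

Porosity at depth: n = 0.57·exp(−0.48×5) = 0.57×0.0907 = 0.0517
Bulk density: ρ_b = (1−n)ρ_g + n·ρ_f = 0.9483×2.71 + 0.0517×1
       = 2.570 + 0.052 = 2.622 g/cm³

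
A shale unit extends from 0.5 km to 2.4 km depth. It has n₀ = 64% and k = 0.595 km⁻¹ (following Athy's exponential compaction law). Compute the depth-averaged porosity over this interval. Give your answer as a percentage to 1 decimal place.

28.5%

⟨n⟩ = (1/(Z₂−Z₁)) ∫ n₀ e^(−kZ) dZ = n₀·(e^(−k·Z₁) − e^(−k·Z₂)) / (k·(Z₂−Z₁))
e^(−0.595×0.5) = 0.7427; e^(−0.595×2.4) = 0.2398
⟨n⟩ = 0.64 × (0.7427 − 0.2398) / (0.595 × 1.9) = 0.64 × 0.4448 = 0.2847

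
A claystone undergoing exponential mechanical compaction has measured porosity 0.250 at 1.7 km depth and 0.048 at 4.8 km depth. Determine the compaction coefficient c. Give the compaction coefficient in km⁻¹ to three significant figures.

0.532 km⁻¹

Athy: n(z) = n₀ e^(−cz) ⇒ n₁/n₂ = e^{c(z₂−z₁)} ⇒ c = ln(n₁/n₂)/(z₂−z₁)
c = ln(0.25/0.048) / (4.8 − 1.7) = ln(5.208) / 3.1 = 1.6503 / 3.1 = 0.5323 km⁻¹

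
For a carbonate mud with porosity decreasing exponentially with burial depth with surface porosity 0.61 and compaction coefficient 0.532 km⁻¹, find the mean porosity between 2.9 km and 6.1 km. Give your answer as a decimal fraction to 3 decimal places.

0.063

⟨phi⟩ = (1/(z₂−z₁)) ∫ phi₀ e^(−βz) dz = phi₀·(e^(−β·z₁) − e^(−β·z₂)) / (β·(z₂−z₁))
e^(−0.532×2.9) = 0.2138; e^(−0.532×6.1) = 0.0390
⟨phi⟩ = 0.61 × (0.2138 − 0.0390) / (0.532 × 3.2) = 0.61 × 0.1027 = 0.0626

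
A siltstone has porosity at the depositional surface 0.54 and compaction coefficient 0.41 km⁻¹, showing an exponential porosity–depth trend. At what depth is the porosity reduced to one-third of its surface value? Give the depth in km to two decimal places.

n/n₀ = 1/3 ⇒ exp(−k·z) = 1/3 ⇒ z = ln(3) / k
z = 1.0986 / 0.41 = 2.680 km

2.68 km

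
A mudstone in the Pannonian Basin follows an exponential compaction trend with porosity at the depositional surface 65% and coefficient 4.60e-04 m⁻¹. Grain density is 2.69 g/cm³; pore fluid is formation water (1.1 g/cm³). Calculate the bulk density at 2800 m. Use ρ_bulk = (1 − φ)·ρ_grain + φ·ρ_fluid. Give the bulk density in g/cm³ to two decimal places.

2.40 g/cm³

Working in km (1 km = 1000 m; k in km⁻¹ = k in m⁻¹ × 1000):
Porosity at depth: n = 0.65·exp(−0.46×2.8) = 0.65×0.2758 = 0.1793
Bulk density: ρ_b = (1−n)ρ_g + n·ρ_f = 0.8207×2.69 + 0.1793×1.1
       = 2.208 + 0.197 = 2.405 g/cm³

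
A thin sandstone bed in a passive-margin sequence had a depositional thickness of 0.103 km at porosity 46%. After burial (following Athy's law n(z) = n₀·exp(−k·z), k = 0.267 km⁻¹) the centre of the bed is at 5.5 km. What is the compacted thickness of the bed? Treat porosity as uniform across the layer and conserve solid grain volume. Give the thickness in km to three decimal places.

Porosity at 5.5 km: n = 0.46·exp(−0.267×5.5) = 0.1059
Solid-volume conservation: h(1−n) = h₀(1−n₀) ⇒ h = h₀·(1−n₀)/(1−n)
h = 0.103 × (1 − 0.46)/(1 − 0.1059) = 0.103 × 0.6040 = 0.0622 km

0.062 km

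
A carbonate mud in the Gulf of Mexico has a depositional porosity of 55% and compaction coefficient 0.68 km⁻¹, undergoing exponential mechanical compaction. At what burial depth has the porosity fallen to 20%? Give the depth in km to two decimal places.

Invert Athy's law: z = ln(phi₀/phi) / β
z = ln(0.55/0.2) / 0.68 = ln(2.75) / 0.68 = 1.0116 / 0.68 = 1.488 km

1.49 km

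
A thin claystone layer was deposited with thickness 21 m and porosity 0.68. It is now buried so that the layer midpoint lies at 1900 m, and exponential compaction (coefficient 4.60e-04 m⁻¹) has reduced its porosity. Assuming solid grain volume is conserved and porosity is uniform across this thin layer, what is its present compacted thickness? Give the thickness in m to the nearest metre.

Working in km (1 km = 1000 m; β in km⁻¹ = β in m⁻¹ × 1000):
Porosity at 1.9 km: phi = 0.68·exp(−0.46×1.9) = 0.2837
Solid-volume conservation: h(1−phi) = h₀(1−phi₀) ⇒ h = h₀·(1−phi₀)/(1−phi)
h = 0.021 × (1 − 0.68)/(1 − 0.2837) = 0.021 × 0.4468 = 0.0094 km

9 m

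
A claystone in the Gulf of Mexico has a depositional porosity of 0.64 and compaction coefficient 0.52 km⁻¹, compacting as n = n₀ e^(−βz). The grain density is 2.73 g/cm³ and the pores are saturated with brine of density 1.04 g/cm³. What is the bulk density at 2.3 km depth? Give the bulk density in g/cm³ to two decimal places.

Porosity at depth: n = 0.64·exp(−0.52×2.3) = 0.64×0.3024 = 0.1935
Bulk density: ρ_b = (1−n)ρ_g + n·ρ_f = 0.8065×2.73 + 0.1935×1.04
       = 2.202 + 0.201 = 2.403 g/cm³

2.40 g/cm³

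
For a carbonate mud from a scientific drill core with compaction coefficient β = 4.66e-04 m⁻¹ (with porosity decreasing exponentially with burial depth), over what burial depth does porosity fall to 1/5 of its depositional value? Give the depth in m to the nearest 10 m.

Working in km (1 km = 1000 m; β in km⁻¹ = β in m⁻¹ × 1000):
phi/phi₀ = 1/5 ⇒ exp(−β·d) = 1/5 ⇒ d = ln(5) / β
d = 1.6094 / 0.466 = 3.454 km

3450 m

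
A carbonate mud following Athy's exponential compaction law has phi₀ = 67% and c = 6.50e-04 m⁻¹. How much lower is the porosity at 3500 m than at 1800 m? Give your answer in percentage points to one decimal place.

13.9 percentage points

Working in km (1 km = 1000 m; c in km⁻¹ = c in m⁻¹ × 1000):
phi(1.8) = 0.67·e^(−0.65×1.8) = 0.2079
phi(3.5) = 0.67·e^(−0.65×3.5) = 0.0689
Δphi = 0.2079 − 0.0689 = 0.1391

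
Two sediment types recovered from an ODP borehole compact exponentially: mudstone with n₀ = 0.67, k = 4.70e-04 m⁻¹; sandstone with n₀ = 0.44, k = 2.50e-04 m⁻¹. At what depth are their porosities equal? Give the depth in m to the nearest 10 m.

Working in km (1 km = 1000 m; k in km⁻¹ = k in m⁻¹ × 1000):
Set n₀ₐ e^(−kₐz) = n₀ᵦ e^(−kᵦz) ⇒ ln(n₀ₐ/n₀ᵦ) = (kₐ − kᵦ)·z
z = ln(0.67/0.44) / (0.47 − 0.25) = 0.4205 / 0.22 = 1.911 km

1910 m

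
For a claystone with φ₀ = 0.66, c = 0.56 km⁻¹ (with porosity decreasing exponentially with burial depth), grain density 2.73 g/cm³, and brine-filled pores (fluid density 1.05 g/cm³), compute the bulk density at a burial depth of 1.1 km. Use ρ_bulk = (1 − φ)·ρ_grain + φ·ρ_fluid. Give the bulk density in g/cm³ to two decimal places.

Porosity at depth: φ = 0.66·exp(−0.56×1.1) = 0.66×0.5401 = 0.3565
Bulk density: ρ_b = (1−φ)ρ_g + φ·ρ_f = 0.6435×2.73 + 0.3565×1.05
       = 1.757 + 0.374 = 2.131 g/cm³

2.13 g/cm³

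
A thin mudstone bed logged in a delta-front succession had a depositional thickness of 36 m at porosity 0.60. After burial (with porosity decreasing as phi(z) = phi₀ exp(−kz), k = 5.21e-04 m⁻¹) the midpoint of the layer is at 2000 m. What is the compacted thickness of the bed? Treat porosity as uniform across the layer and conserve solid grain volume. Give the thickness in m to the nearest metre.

Working in km (1 km = 1000 m; k in km⁻¹ = k in m⁻¹ × 1000):
Porosity at 2 km: phi = 0.6·exp(−0.521×2) = 0.2116
Solid-volume conservation: h(1−phi) = h₀(1−phi₀) ⇒ h = h₀·(1−phi₀)/(1−phi)
h = 0.036 × (1 − 0.6)/(1 − 0.2116) = 0.036 × 0.5074 = 0.0183 km

18 m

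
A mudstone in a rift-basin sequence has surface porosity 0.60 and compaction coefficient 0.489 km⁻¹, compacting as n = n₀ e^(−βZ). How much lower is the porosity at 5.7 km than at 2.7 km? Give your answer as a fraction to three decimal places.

n(2.7) = 0.6·e^(−0.489×2.7) = 0.1602
n(5.7) = 0.6·e^(−0.489×5.7) = 0.0370
Δn = 0.1602 − 0.0370 = 0.1233

0.123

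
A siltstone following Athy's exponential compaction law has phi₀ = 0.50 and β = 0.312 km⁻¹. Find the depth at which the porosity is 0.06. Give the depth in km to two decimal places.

6.80 km

Invert Athy's law: z = ln(phi₀/phi) / β
z = ln(0.5/0.06) / 0.312 = ln(8.333) / 0.312 = 2.1203 / 0.312 = 6.796 km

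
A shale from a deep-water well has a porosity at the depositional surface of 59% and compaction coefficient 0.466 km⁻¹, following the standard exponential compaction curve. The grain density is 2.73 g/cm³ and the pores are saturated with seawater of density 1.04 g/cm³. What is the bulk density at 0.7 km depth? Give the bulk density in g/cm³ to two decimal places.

Porosity at depth: n = 0.59·exp(−0.466×0.7) = 0.59×0.7217 = 0.4258
Bulk density: ρ_b = (1−n)ρ_g + n·ρ_f = 0.5742×2.73 + 0.4258×1.04
       = 1.568 + 0.443 = 2.010 g/cm³

2.01 g/cm³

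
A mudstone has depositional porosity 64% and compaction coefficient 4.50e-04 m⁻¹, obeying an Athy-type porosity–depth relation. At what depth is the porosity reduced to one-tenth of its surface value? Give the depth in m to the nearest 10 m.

Working in km (1 km = 1000 m; k in km⁻¹ = k in m⁻¹ × 1000):
n/n₀ = 1/10 ⇒ exp(−k·d) = 1/10 ⇒ d = ln(10) / k
d = 2.3026 / 0.45 = 5.117 km

5120 m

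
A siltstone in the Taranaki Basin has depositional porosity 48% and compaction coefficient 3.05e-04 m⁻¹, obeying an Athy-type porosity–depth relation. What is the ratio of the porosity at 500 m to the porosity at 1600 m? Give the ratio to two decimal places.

Working in km (1 km = 1000 m; c in km⁻¹ = c in m⁻¹ × 1000):
phi(z₁)/phi(z₂) = e^(−c·z₁)/e^(−c·z₂) = e^{c(z₂−z₁)}
= exp(0.305 × 1.1) = exp(0.3355) = 1.3986

1.40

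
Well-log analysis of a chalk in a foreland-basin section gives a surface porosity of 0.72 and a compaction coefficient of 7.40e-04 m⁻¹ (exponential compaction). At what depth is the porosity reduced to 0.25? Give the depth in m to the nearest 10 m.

1430 m

Working in km (1 km = 1000 m; β in km⁻¹ = β in m⁻¹ × 1000):
Invert Athy's law: d = ln(n₀/n) / β
d = ln(0.72/0.25) / 0.74 = ln(2.88) / 0.74 = 1.0578 / 0.74 = 1.429 km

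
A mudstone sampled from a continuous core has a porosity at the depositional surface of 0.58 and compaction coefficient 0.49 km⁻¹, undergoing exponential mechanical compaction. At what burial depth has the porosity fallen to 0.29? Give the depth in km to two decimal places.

Invert Athy's law: z = ln(phi₀/phi) / β
z = ln(0.58/0.29) / 0.49 = ln(2) / 0.49 = 0.6931 / 0.49 = 1.415 km

1.41 km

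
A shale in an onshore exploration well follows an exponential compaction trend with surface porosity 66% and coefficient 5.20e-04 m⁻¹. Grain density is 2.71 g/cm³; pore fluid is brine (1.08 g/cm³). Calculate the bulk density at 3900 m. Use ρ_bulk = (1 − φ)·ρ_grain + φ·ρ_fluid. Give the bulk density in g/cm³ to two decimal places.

2.57 g/cm³

Working in km (1 km = 1000 m; k in km⁻¹ = k in m⁻¹ × 1000):
Porosity at depth: φ = 0.66·exp(−0.52×3.9) = 0.66×0.1316 = 0.0869
Bulk density: ρ_b = (1−φ)ρ_g + φ·ρ_f = 0.9131×2.71 + 0.0869×1.08
       = 2.475 + 0.094 = 2.568 g/cm³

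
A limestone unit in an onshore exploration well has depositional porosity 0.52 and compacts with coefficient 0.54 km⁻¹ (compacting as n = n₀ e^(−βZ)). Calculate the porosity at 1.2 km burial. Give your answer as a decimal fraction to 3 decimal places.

0.272

n = n₀·exp(−β·Z) = 0.52 × exp(−0.54 × 1.2) = 0.52 × exp(−0.648)
  = 0.52 × 0.5231 = 0.2720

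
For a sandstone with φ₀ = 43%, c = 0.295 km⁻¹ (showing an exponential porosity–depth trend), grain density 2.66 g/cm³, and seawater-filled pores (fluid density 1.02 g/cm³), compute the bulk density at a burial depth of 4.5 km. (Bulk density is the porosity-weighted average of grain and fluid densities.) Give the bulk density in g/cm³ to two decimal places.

Porosity at depth: φ = 0.43·exp(−0.295×4.5) = 0.43×0.2651 = 0.1140
Bulk density: ρ_b = (1−φ)ρ_g + φ·ρ_f = 0.8860×2.66 + 0.1140×1.02
       = 2.357 + 0.116 = 2.473 g/cm³

2.47 g/cm³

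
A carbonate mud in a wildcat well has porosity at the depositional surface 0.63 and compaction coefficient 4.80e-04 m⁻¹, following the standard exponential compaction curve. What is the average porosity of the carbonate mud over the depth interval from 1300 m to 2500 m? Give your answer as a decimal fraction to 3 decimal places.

Working in km (1 km = 1000 m; β in km⁻¹ = β in m⁻¹ × 1000):
⟨φ⟩ = (1/(Z₂−Z₁)) ∫ φ₀ e^(−βZ) dZ = φ₀·(e^(−β·Z₁) − e^(−β·Z₂)) / (β·(Z₂−Z₁))
e^(−0.48×1.3) = 0.5358; e^(−0.48×2.5) = 0.3012
⟨φ⟩ = 0.63 × (0.5358 − 0.3012) / (0.48 × 1.2) = 0.63 × 0.4073 = 0.2566

0.257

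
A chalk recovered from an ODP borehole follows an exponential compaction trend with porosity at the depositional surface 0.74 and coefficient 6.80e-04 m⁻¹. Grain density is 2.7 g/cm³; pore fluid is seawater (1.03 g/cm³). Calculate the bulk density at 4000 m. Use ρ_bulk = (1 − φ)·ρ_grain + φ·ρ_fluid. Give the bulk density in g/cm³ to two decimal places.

Working in km (1 km = 1000 m; β in km⁻¹ = β in m⁻¹ × 1000):
Porosity at depth: φ = 0.74·exp(−0.68×4) = 0.74×0.0659 = 0.0487
Bulk density: ρ_b = (1−φ)ρ_g + φ·ρ_f = 0.9513×2.7 + 0.0487×1.03
       = 2.568 + 0.050 = 2.619 g/cm³

2.62 g/cm³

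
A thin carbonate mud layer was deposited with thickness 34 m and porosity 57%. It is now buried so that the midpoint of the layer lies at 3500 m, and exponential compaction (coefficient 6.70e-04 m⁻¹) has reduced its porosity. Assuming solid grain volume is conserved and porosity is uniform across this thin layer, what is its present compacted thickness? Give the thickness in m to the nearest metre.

15 m

Working in km (1 km = 1000 m; β in km⁻¹ = β in m⁻¹ × 1000):
Porosity at 3.5 km: phi = 0.57·exp(−0.67×3.5) = 0.0546
Solid-volume conservation: h(1−phi) = h₀(1−phi₀) ⇒ h = h₀·(1−phi₀)/(1−phi)
h = 0.034 × (1 − 0.57)/(1 − 0.0546) = 0.034 × 0.4548 = 0.0155 km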